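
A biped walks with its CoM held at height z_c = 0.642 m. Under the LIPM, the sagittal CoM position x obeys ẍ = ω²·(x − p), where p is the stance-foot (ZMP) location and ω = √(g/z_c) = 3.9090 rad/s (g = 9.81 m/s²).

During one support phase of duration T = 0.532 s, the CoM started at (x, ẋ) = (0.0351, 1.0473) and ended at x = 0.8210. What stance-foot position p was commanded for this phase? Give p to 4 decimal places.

p = 0.1230

ωT = 3.9090·0.532 = 2.079588; cosh(ωT) = 4.063077, sinh(ωT) = 3.938095
x(T) = p + (x₀−p)·cosh(ωT) + (ẋ₀/ω)·sinh(ωT) ⇒ p·(1 − cosh) = x(T) − x₀·cosh − (ẋ₀/ω)·sinh
numerator   = 0.8210 − (0.0351)·4.063077 − (1.0473/3.9090)·3.938095 = -0.376709
denominator = 1 − 4.063077 = -3.063077
p = -0.376709 / -3.063077 = 0.1230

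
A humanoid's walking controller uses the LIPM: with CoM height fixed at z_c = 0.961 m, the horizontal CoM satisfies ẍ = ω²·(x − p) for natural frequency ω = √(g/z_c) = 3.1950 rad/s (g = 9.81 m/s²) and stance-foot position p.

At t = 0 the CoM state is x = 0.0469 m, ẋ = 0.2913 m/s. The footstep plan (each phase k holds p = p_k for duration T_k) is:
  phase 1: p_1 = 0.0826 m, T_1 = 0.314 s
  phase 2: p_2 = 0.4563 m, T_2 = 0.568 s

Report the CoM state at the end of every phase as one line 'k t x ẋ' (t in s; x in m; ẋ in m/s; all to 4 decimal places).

phase 1: p=0.0826, T=0.314, ωT=1.003230, cosh=1.546885, sinh=1.180191; start (x,ẋ)=(0.046900, 0.291300) → end (x,ẋ)=(0.134979, 0.315993)
phase 2: p=0.4563, T=0.568, ωT=1.814760, cosh=3.151240, sinh=2.988363; start (x,ẋ)=(0.134979, 0.315993) → end (x,ẋ)=(-0.260704, -2.072148)

1 0.3140 0.1350 0.3160
2 0.8820 -0.2607 -2.0721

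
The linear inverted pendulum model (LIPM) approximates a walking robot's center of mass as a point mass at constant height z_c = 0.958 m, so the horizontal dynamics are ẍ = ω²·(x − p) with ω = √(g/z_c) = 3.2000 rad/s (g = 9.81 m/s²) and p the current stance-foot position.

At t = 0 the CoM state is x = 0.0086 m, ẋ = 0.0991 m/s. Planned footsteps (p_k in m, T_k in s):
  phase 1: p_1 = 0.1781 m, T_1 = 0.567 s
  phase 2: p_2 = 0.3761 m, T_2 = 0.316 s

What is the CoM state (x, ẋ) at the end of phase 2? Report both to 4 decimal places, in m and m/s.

x = -1.1066, ẋ = -4.4761

phase 1: p=0.1781, T=0.567, ωT=1.814400, cosh=3.150164, sinh=2.987228; start (x,ẋ)=(0.008600, 0.099100) → end (x,ẋ)=(-0.263342, -1.308091)
phase 2: p=0.3761, T=0.316, ωT=1.011200, cosh=1.556340, sinh=1.192558; start (x,ẋ)=(-0.263342, -1.308091) → end (x,ẋ)=(-1.106581, -4.476064)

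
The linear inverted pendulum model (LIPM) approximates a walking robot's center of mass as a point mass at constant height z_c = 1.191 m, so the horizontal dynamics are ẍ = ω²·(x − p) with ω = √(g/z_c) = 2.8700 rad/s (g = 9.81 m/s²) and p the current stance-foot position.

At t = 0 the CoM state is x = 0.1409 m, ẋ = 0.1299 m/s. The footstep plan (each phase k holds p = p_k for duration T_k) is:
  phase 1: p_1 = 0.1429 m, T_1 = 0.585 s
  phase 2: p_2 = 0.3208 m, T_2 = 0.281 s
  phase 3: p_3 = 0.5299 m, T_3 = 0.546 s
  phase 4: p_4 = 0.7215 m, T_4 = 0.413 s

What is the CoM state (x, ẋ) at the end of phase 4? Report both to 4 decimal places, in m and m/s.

phase 1: p=0.1429, T=0.585, ωT=1.678950, cosh=2.773247, sinh=2.586678; start (x,ẋ)=(0.140900, 0.129900) → end (x,ẋ)=(0.254430, 0.345397)
phase 2: p=0.3208, T=0.281, ωT=0.806470, cosh=1.343209, sinh=0.896778; start (x,ẋ)=(0.254430, 0.345397) → end (x,ẋ)=(0.339576, 0.293121)
phase 3: p=0.5299, T=0.546, ωT=1.567020, cosh=2.500506, sinh=2.291840; start (x,ẋ)=(0.339576, 0.293121) → end (x,ẋ)=(0.288066, -0.518920)
phase 4: p=0.7215, T=0.413, ωT=1.185310, cosh=1.788676, sinh=1.483025; start (x,ẋ)=(0.288066, -0.518920) → end (x,ẋ)=(-0.321917, -2.772999)

x = -0.3219, ẋ = -2.7730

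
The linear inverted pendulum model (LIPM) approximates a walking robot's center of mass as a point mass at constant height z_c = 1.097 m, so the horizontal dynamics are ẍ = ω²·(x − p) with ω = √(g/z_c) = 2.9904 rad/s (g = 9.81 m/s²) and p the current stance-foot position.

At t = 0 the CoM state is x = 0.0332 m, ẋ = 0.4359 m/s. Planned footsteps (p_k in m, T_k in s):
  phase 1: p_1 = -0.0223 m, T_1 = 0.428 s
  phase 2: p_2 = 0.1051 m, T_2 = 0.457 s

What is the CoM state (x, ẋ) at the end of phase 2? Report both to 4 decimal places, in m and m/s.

phase 1: p=-0.0223, T=0.428, ωT=1.279891, cosh=1.937158, sinh=1.659090; start (x,ẋ)=(0.033200, 0.435900) → end (x,ẋ)=(0.327052, 1.119762)
phase 2: p=0.1051, T=0.457, ωT=1.366613, cosh=2.088506, sinh=1.833537; start (x,ẋ)=(0.327052, 1.119762) → end (x,ẋ)=(1.255220, 3.555594)

x = 1.2552, ẋ = 3.5556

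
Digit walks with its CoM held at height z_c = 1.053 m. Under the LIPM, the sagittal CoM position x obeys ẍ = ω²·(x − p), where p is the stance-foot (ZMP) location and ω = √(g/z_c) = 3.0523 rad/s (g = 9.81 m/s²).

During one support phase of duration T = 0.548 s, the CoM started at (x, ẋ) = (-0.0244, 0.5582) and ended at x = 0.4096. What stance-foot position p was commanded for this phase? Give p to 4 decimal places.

p = -0.0040

ωT = 3.0523·0.548 = 1.672660; cosh(ωT) = 2.757033, sinh(ωT) = 2.569286
x(T) = p + (x₀−p)·cosh(ωT) + (ẋ₀/ω)·sinh(ωT) ⇒ p·(1 − cosh) = x(T) − x₀·cosh − (ẋ₀/ω)·sinh
numerator   = 0.4096 − (-0.0244)·2.757033 − (0.5582/3.0523)·2.569286 = 0.007004
denominator = 1 − 2.757033 = -1.757033
p = 0.007004 / -1.757033 = -0.0040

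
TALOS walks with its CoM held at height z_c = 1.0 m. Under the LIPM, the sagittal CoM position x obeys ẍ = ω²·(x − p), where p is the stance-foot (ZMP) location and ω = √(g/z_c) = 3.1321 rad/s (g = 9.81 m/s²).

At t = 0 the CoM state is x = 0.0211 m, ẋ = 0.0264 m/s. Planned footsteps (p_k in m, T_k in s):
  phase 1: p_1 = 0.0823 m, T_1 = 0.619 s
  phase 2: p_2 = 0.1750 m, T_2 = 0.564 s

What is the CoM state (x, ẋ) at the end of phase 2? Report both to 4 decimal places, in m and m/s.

phase 1: p=0.0823, T=0.619, ωT=1.938770, cosh=3.547039, sinh=3.403158; start (x,ẋ)=(0.021100, 0.026400) → end (x,ẋ)=(-0.106094, -0.558691)
phase 2: p=0.1750, T=0.564, ωT=1.766504, cosh=3.010648, sinh=2.839719; start (x,ẋ)=(-0.106094, -0.558691) → end (x,ẋ)=(-1.177812, -4.182152)

x = -1.1778, ẋ = -4.1822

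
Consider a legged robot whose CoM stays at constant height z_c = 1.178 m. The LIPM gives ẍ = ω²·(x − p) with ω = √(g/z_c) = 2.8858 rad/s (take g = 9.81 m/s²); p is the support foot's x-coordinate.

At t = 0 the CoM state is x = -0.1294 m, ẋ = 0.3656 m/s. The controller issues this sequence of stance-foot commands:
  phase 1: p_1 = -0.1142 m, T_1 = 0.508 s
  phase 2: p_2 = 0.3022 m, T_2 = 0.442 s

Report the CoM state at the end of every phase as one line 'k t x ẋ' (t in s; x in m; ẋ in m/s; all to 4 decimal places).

phase 1: p=-0.1142, T=0.508, ωT=1.465986, cosh=2.281332, sinh=2.050482; start (x,ẋ)=(-0.129400, 0.365600) → end (x,ẋ)=(0.110898, 0.744112)
phase 2: p=0.3022, T=0.442, ωT=1.275524, cosh=1.929930, sinh=1.650646; start (x,ẋ)=(0.110898, 0.744112) → end (x,ẋ)=(0.358624, 0.524830)

1 0.5080 0.1109 0.7441
2 0.9500 0.3586 0.5248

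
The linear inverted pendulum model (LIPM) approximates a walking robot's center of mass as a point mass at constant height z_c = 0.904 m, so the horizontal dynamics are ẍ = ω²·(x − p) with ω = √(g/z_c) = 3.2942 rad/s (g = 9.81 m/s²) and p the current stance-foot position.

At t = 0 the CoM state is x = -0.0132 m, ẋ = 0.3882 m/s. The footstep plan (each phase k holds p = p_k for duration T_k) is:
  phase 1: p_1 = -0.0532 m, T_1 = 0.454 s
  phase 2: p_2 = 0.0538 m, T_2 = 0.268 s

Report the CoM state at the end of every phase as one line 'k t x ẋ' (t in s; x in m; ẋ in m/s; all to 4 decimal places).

1 0.4540 0.2902 1.1887
2 0.7220 0.7501 2.4633

phase 1: p=-0.0532, T=0.454, ωT=1.495567, cosh=2.342993, sinh=2.118872; start (x,ẋ)=(-0.013200, 0.388200) → end (x,ẋ)=(0.290215, 1.188749)
phase 2: p=0.0538, T=0.268, ωT=0.882846, cosh=1.415687, sinh=1.002083; start (x,ẋ)=(0.290215, 1.188749) → end (x,ẋ)=(0.750103, 2.463317)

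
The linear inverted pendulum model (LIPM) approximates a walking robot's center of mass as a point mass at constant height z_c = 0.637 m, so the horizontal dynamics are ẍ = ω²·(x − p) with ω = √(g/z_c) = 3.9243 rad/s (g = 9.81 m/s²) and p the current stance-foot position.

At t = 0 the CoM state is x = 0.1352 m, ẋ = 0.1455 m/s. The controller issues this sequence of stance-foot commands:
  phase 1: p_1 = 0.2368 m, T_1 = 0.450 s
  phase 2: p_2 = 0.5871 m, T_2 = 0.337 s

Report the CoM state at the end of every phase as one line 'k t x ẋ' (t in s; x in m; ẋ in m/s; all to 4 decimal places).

phase 1: p=0.2368, T=0.450, ωT=1.765935, cosh=3.009032, sinh=2.838005; start (x,ẋ)=(0.135200, 0.145500) → end (x,ẋ)=(0.036306, -0.693724)
phase 2: p=0.5871, T=0.337, ωT=1.322489, cosh=2.009611, sinh=1.743140; start (x,ẋ)=(0.036306, -0.693724) → end (x,ẋ)=(-0.827927, -5.161877)

1 0.4500 0.0363 -0.6937
2 0.7870 -0.8279 -5.1619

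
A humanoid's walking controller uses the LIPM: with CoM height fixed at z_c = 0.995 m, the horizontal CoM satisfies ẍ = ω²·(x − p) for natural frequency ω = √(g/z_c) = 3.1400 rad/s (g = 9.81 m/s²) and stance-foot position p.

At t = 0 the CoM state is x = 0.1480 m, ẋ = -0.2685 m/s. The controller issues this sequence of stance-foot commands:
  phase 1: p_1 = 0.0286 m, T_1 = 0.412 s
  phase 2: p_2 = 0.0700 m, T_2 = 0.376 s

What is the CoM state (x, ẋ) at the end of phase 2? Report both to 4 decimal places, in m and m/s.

phase 1: p=0.0286, T=0.412, ωT=1.293680, cosh=1.960220, sinh=1.685960; start (x,ẋ)=(0.148000, -0.268500) → end (x,ẋ)=(0.118485, 0.105774)
phase 2: p=0.0700, T=0.376, ωT=1.180640, cosh=1.781770, sinh=1.474688; start (x,ẋ)=(0.118485, 0.105774) → end (x,ẋ)=(0.206065, 0.412974)

x = 0.2061, ẋ = 0.4130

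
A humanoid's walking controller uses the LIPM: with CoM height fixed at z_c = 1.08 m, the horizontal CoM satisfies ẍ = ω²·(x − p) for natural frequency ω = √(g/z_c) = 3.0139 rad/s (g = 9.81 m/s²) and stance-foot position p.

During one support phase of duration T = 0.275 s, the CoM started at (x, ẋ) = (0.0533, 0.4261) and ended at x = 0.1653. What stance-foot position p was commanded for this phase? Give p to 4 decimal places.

ωT = 3.0139·0.275 = 0.828823; cosh(ωT) = 1.363591, sinh(ωT) = 0.927028
x(T) = p + (x₀−p)·cosh(ωT) + (ẋ₀/ω)·sinh(ωT) ⇒ p·(1 − cosh) = x(T) − x₀·cosh − (ẋ₀/ω)·sinh
numerator   = 0.1653 − (0.0533)·1.363591 − (0.4261/3.0139)·0.927028 = -0.038441
denominator = 1 − 1.363591 = -0.363591
p = -0.038441 / -0.363591 = 0.1057

p = 0.1057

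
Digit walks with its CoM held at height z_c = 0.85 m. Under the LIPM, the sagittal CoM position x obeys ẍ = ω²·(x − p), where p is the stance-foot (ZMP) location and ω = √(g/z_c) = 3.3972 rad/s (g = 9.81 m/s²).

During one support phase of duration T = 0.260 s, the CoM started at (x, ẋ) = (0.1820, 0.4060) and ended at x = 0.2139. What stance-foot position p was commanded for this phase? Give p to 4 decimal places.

p = 0.3933

ωT = 3.3972·0.260 = 0.883272; cosh(ωT) = 1.416115, sinh(ωT) = 1.002687
x(T) = p + (x₀−p)·cosh(ωT) + (ẋ₀/ω)·sinh(ωT) ⇒ p·(1 − cosh) = x(T) − x₀·cosh − (ẋ₀/ω)·sinh
numerator   = 0.2139 − (0.1820)·1.416115 − (0.4060/3.3972)·1.002687 = -0.163664
denominator = 1 − 1.416115 = -0.416115
p = -0.163664 / -0.416115 = 0.3933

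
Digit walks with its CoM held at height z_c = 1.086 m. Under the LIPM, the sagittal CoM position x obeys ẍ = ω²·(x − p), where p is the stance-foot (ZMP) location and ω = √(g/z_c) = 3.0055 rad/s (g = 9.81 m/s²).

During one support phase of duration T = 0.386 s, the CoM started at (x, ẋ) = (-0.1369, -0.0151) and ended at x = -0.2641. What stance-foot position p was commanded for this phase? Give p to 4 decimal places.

p = 0.0227

ωT = 3.0055·0.386 = 1.160123; cosh(ωT) = 1.751887, sinh(ωT) = 1.438439
x(T) = p + (x₀−p)·cosh(ωT) + (ẋ₀/ω)·sinh(ωT) ⇒ p·(1 − cosh) = x(T) − x₀·cosh − (ẋ₀/ω)·sinh
numerator   = -0.2641 − (-0.1369)·1.751887 − (-0.0151/3.0055)·1.438439 = -0.017040
denominator = 1 − 1.751887 = -0.751887
p = -0.017040 / -0.751887 = 0.0227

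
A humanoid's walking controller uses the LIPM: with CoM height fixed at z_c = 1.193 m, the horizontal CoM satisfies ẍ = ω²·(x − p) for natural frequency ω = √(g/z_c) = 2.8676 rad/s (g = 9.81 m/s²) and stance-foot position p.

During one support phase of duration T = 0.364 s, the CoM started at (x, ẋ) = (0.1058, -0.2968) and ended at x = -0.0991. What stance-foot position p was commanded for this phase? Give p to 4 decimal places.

ωT = 2.8676·0.364 = 1.043806; cosh(ωT) = 1.596059, sinh(ωT) = 1.243947
x(T) = p + (x₀−p)·cosh(ωT) + (ẋ₀/ω)·sinh(ωT) ⇒ p·(1 − cosh) = x(T) − x₀·cosh − (ẋ₀/ω)·sinh
numerator   = -0.0991 − (0.1058)·1.596059 − (-0.2968/2.8676)·1.243947 = -0.139213
denominator = 1 − 1.596059 = -0.596059
p = -0.139213 / -0.596059 = 0.2336

p = 0.2336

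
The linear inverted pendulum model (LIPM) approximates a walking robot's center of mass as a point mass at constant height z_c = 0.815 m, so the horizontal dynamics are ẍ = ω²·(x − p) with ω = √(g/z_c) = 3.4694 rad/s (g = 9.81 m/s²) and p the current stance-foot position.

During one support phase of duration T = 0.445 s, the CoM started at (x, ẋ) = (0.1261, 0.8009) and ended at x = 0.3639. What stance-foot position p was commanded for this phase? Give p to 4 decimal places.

p = 0.3181

ωT = 3.4694·0.445 = 1.543883; cosh(ωT) = 2.448144, sinh(ωT) = 2.234594
x(T) = p + (x₀−p)·cosh(ωT) + (ẋ₀/ω)·sinh(ωT) ⇒ p·(1 − cosh) = x(T) − x₀·cosh − (ẋ₀/ω)·sinh
numerator   = 0.3639 − (0.1261)·2.448144 − (0.8009/3.4694)·2.234594 = -0.460660
denominator = 1 − 2.448144 = -1.448144
p = -0.460660 / -1.448144 = 0.3181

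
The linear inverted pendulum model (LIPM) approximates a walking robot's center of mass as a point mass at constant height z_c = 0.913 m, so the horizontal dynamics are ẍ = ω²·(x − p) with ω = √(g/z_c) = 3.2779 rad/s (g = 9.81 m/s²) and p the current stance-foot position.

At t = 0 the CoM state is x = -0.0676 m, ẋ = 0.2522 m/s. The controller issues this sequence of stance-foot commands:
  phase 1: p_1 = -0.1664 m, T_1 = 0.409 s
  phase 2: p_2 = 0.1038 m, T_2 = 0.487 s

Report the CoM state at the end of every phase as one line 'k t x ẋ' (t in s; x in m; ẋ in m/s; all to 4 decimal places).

1 0.4090 0.1723 1.0913
2 0.8960 1.0674 3.3344

phase 1: p=-0.1664, T=0.409, ωT=1.340661, cosh=2.041621, sinh=1.779948; start (x,ẋ)=(-0.067600, 0.252200) → end (x,ẋ)=(0.172260, 1.091345)
phase 2: p=0.1038, T=0.487, ωT=1.596337, cosh=2.568781, sinh=2.366143; start (x,ẋ)=(0.172260, 1.091345) → end (x,ẋ)=(1.067444, 3.334403)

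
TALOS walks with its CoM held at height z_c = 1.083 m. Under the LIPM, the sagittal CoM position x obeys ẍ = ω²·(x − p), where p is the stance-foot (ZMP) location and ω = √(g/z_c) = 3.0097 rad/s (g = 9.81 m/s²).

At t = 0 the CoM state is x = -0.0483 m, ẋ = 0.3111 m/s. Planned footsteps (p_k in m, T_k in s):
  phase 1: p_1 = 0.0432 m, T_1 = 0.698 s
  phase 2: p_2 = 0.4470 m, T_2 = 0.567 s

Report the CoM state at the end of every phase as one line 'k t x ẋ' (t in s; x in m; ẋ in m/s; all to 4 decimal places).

phase 1: p=0.0432, T=0.698, ωT=2.100771, cosh=4.147414, sinh=4.025052; start (x,ẋ)=(-0.048300, 0.311100) → end (x,ẋ)=(0.079764, 0.181811)
phase 2: p=0.4470, T=0.567, ωT=1.706500, cosh=2.845572, sinh=2.664072; start (x,ẋ)=(0.079764, 0.181811) → end (x,ẋ)=(-0.437063, -2.427160)

1 0.6980 0.0798 0.1818
2 1.2650 -0.4371 -2.4272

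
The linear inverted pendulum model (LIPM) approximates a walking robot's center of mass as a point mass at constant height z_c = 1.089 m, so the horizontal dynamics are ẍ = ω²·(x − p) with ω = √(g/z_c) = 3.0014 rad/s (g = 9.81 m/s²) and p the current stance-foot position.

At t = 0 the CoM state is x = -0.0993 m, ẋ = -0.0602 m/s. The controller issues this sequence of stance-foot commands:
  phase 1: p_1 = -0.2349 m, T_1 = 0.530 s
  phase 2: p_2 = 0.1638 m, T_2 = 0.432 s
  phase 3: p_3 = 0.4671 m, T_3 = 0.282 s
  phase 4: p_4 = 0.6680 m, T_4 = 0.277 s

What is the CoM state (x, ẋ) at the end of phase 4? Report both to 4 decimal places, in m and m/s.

x = 1.1916, ẋ = 2.0603

phase 1: p=-0.2349, T=0.530, ωT=1.590742, cosh=2.555582, sinh=2.351807; start (x,ẋ)=(-0.099300, -0.060200) → end (x,ẋ)=(0.064466, 0.803316)
phase 2: p=0.1638, T=0.432, ωT=1.296605, cosh=1.965159, sinh=1.691701; start (x,ẋ)=(0.064466, 0.803316) → end (x,ẋ)=(0.421371, 1.074277)
phase 3: p=0.4671, T=0.282, ωT=0.846395, cosh=1.380093, sinh=0.951134; start (x,ẋ)=(0.421371, 1.074277) → end (x,ẋ)=(0.744425, 1.352059)
phase 4: p=0.6680, T=0.277, ωT=0.831388, cosh=1.365974, sinh=0.930530; start (x,ẋ)=(0.744425, 1.352059) → end (x,ẋ)=(1.191576, 2.060326)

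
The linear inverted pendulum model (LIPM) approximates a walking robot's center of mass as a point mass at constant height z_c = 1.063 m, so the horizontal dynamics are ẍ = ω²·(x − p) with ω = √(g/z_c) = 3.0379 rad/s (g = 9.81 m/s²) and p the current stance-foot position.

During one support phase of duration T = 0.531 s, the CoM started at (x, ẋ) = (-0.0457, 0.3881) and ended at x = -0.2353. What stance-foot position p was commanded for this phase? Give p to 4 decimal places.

p = 0.2635

ωT = 3.0379·0.531 = 1.613125; cosh(ωT) = 2.608866, sinh(ωT) = 2.409603
x(T) = p + (x₀−p)·cosh(ωT) + (ẋ₀/ω)·sinh(ωT) ⇒ p·(1 − cosh) = x(T) − x₀·cosh − (ẋ₀/ω)·sinh
numerator   = -0.2353 − (-0.0457)·2.608866 − (0.3881/3.0379)·2.409603 = -0.423908
denominator = 1 − 2.608866 = -1.608866
p = -0.423908 / -1.608866 = 0.2635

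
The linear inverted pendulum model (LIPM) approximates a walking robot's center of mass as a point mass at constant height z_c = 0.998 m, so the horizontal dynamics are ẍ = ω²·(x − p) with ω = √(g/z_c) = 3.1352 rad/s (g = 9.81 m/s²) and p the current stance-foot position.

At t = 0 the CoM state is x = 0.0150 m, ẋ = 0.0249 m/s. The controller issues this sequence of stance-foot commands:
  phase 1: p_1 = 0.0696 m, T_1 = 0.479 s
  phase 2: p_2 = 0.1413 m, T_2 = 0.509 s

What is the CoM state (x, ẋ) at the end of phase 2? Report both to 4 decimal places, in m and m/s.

phase 1: p=0.0696, T=0.479, ωT=1.501761, cosh=2.356162, sinh=2.133425; start (x,ẋ)=(0.015000, 0.024900) → end (x,ẋ)=(-0.042103, -0.306535)
phase 2: p=0.1413, T=0.509, ωT=1.595817, cosh=2.567550, sinh=2.364807; start (x,ẋ)=(-0.042103, -0.306535) → end (x,ẋ)=(-0.560808, -2.146818)

x = -0.5608, ẋ = -2.1468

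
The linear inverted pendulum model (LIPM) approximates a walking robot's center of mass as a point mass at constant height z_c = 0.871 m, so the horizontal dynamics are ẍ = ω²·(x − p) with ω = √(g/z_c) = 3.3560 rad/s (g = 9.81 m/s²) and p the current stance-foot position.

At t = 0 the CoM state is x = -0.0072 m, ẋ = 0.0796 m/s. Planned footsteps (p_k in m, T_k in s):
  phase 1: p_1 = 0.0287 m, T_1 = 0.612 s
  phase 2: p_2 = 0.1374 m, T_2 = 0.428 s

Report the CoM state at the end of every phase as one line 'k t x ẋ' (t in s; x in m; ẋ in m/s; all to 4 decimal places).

phase 1: p=0.0287, T=0.612, ωT=2.053872, cosh=3.963137, sinh=3.834900; start (x,ẋ)=(-0.007200, 0.079600) → end (x,ẋ)=(-0.022618, -0.146565)
phase 2: p=0.1374, T=0.428, ωT=1.436368, cosh=2.221592, sinh=1.983802; start (x,ẋ)=(-0.022618, -0.146565) → end (x,ẋ)=(-0.304731, -1.390947)

1 0.6120 -0.0226 -0.1466
2 1.0400 -0.3047 -1.3909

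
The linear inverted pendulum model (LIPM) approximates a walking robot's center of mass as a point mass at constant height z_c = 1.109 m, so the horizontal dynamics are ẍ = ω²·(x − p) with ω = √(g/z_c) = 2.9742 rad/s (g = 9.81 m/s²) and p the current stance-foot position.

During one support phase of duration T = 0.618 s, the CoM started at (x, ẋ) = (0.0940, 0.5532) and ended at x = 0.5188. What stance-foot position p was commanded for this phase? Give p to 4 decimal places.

p = 0.1592

ωT = 2.9742·0.618 = 1.838056; cosh(ωT) = 3.221717, sinh(ωT) = 3.062590
x(T) = p + (x₀−p)·cosh(ωT) + (ẋ₀/ω)·sinh(ωT) ⇒ p·(1 − cosh) = x(T) − x₀·cosh − (ẋ₀/ω)·sinh
numerator   = 0.5188 − (0.0940)·3.221717 − (0.5532/2.9742)·3.062590 = -0.353682
denominator = 1 − 3.221717 = -2.221717
p = -0.353682 / -2.221717 = 0.1592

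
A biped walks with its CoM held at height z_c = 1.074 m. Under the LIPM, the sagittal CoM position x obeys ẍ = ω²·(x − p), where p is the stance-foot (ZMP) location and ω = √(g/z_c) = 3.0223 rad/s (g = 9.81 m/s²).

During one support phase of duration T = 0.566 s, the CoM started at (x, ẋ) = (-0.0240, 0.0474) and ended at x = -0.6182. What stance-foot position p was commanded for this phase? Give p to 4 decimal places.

p = 0.3187

ωT = 3.0223·0.566 = 1.710622; cosh(ωT) = 2.856577, sinh(ωT) = 2.675824
x(T) = p + (x₀−p)·cosh(ωT) + (ẋ₀/ω)·sinh(ωT) ⇒ p·(1 − cosh) = x(T) − x₀·cosh − (ẋ₀/ω)·sinh
numerator   = -0.6182 − (-0.0240)·2.856577 − (0.0474/3.0223)·2.675824 = -0.591608
denominator = 1 − 2.856577 = -1.856577
p = -0.591608 / -1.856577 = 0.3187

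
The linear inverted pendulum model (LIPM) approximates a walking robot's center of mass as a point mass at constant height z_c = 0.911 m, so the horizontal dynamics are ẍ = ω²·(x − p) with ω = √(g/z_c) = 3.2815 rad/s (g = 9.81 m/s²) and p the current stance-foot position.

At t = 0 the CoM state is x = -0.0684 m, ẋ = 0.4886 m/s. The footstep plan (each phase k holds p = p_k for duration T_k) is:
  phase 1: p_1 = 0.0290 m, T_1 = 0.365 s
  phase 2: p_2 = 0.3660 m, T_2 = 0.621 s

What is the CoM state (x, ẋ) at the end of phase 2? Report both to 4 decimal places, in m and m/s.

phase 1: p=0.0290, T=0.365, ωT=1.197747, cosh=1.807260, sinh=1.505387; start (x,ẋ)=(-0.068400, 0.488600) → end (x,ẋ)=(0.077118, 0.401878)
phase 2: p=0.3660, T=0.621, ωT=2.037812, cosh=3.902055, sinh=3.771742; start (x,ẋ)=(0.077118, 0.401878) → end (x,ẋ)=(-0.299317, -2.007333)

x = -0.2993, ẋ = -2.0073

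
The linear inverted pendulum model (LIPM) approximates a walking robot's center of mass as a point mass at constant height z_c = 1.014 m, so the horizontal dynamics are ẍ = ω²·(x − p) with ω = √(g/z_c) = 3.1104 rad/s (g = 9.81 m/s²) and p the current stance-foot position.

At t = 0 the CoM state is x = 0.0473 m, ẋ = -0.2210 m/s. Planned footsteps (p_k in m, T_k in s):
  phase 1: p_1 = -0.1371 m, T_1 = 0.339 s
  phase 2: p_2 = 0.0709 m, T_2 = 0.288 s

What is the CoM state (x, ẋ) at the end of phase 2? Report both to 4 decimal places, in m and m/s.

x = 0.1903, ẋ = 0.5225

phase 1: p=-0.1371, T=0.339, ωT=1.054426, cosh=1.609359, sinh=1.260967; start (x,ẋ)=(0.047300, -0.221000) → end (x,ẋ)=(0.070072, 0.367569)
phase 2: p=0.0709, T=0.288, ωT=0.895795, cosh=1.428783, sinh=1.020500; start (x,ẋ)=(0.070072, 0.367569) → end (x,ẋ)=(0.190313, 0.522547)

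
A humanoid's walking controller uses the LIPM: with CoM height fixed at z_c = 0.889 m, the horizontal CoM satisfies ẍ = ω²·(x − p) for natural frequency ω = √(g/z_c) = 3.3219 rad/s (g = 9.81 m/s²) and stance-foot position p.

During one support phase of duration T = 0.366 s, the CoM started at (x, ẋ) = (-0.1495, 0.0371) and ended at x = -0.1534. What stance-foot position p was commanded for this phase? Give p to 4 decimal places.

ωT = 3.3219·0.366 = 1.215815; cosh(ωT) = 1.834756, sinh(ωT) = 1.538288
x(T) = p + (x₀−p)·cosh(ωT) + (ẋ₀/ω)·sinh(ωT) ⇒ p·(1 − cosh) = x(T) − x₀·cosh − (ẋ₀/ω)·sinh
numerator   = -0.1534 − (-0.1495)·1.834756 − (0.0371/3.3219)·1.538288 = 0.103716
denominator = 1 − 1.834756 = -0.834756
p = 0.103716 / -0.834756 = -0.1242

p = -0.1242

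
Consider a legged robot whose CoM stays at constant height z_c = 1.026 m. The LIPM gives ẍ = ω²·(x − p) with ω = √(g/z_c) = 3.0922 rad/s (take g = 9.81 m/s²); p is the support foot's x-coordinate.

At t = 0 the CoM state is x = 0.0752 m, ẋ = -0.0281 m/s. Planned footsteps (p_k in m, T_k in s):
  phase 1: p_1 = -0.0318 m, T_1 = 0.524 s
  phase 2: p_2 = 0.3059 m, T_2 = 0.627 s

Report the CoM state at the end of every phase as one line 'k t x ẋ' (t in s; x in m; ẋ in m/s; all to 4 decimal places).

phase 1: p=-0.0318, T=0.524, ωT=1.620313, cosh=2.626254, sinh=2.428417; start (x,ẋ)=(0.075200, -0.028100) → end (x,ẋ)=(0.227141, 0.729681)
phase 2: p=0.3059, T=0.627, ωT=1.938809, cosh=3.547173, sinh=3.403298; start (x,ẋ)=(0.227141, 0.729681) → end (x,ẋ)=(0.829622, 1.759474)

1 0.5240 0.2271 0.7297
2 1.1510 0.8296 1.7595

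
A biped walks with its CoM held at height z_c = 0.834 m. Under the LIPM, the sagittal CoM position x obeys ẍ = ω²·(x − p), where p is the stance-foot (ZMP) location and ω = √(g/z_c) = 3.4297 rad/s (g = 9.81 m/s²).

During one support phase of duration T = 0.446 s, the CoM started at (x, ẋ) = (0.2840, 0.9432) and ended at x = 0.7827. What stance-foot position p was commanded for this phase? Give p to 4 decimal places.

p = 0.3590

ωT = 3.4297·0.446 = 1.529646; cosh(ωT) = 2.416578, sinh(ωT) = 2.199965
x(T) = p + (x₀−p)·cosh(ωT) + (ẋ₀/ω)·sinh(ωT) ⇒ p·(1 − cosh) = x(T) − x₀·cosh − (ẋ₀/ω)·sinh
numerator   = 0.7827 − (0.2840)·2.416578 − (0.9432/3.4297)·2.199965 = -0.508619
denominator = 1 − 2.416578 = -1.416578
p = -0.508619 / -1.416578 = 0.3590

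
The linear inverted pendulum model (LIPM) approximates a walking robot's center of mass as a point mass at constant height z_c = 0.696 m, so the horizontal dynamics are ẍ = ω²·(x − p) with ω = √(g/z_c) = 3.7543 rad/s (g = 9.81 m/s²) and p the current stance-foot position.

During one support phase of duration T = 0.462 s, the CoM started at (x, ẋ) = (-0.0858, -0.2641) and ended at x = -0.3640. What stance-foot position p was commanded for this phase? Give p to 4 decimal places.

p = -0.0415

ωT = 3.7543·0.462 = 1.734487; cosh(ωT) = 2.921254, sinh(ωT) = 2.744764
x(T) = p + (x₀−p)·cosh(ωT) + (ẋ₀/ω)·sinh(ωT) ⇒ p·(1 − cosh) = x(T) − x₀·cosh − (ẋ₀/ω)·sinh
numerator   = -0.3640 − (-0.0858)·2.921254 − (-0.2641/3.7543)·2.744764 = 0.079727
denominator = 1 − 2.921254 = -1.921254
p = 0.079727 / -1.921254 = -0.0415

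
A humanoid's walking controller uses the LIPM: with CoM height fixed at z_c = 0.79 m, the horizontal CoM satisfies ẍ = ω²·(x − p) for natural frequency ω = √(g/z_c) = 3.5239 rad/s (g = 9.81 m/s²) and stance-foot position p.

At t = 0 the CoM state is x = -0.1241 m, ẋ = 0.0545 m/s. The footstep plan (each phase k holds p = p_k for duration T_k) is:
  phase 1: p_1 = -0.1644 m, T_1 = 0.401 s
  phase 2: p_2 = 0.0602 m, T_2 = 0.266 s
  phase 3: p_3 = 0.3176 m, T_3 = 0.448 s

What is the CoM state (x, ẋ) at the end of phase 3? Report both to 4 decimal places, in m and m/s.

x = -0.3138, ẋ = -1.9758

phase 1: p=-0.1644, T=0.401, ωT=1.413084, cosh=2.175999, sinh=1.932607; start (x,ẋ)=(-0.124100, 0.054500) → end (x,ẋ)=(-0.046818, 0.393048)
phase 2: p=0.0602, T=0.266, ωT=0.937357, cosh=1.472443, sinh=1.080782; start (x,ẋ)=(-0.046818, 0.393048) → end (x,ẋ)=(0.023170, 0.171156)
phase 3: p=0.3176, T=0.448, ωT=1.578707, cosh=2.527462, sinh=2.321221; start (x,ẋ)=(0.023170, 0.171156) → end (x,ẋ)=(-0.313819, -1.975773)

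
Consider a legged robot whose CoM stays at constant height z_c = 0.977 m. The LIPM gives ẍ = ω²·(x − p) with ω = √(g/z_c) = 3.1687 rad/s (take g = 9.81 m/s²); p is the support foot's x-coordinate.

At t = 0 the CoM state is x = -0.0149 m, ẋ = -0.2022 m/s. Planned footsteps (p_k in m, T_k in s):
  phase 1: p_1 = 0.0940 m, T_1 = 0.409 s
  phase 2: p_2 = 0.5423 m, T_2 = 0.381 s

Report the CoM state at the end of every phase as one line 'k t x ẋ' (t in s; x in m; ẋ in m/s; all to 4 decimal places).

phase 1: p=0.0940, T=0.409, ωT=1.295998, cosh=1.964134, sinh=1.690509; start (x,ẋ)=(-0.014900, -0.202200) → end (x,ẋ)=(-0.227768, -0.980494)
phase 2: p=0.5423, T=0.381, ωT=1.207275, cosh=1.821684, sinh=1.522673; start (x,ẋ)=(-0.227768, -0.980494) → end (x,ẋ)=(-1.331684, -5.501650)

1 0.4090 -0.2278 -0.9805
2 0.7900 -1.3317 -5.5016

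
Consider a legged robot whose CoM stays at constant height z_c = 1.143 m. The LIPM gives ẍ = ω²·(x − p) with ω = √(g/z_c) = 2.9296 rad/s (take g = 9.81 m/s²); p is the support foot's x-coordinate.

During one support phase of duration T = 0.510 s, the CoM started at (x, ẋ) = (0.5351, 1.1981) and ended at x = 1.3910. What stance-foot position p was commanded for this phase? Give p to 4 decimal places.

ωT = 2.9296·0.510 = 1.494096; cosh(ωT) = 2.339879, sinh(ωT) = 2.115428
x(T) = p + (x₀−p)·cosh(ωT) + (ẋ₀/ω)·sinh(ωT) ⇒ p·(1 − cosh) = x(T) − x₀·cosh − (ẋ₀/ω)·sinh
numerator   = 1.3910 − (0.5351)·2.339879 − (1.1981/2.9296)·2.115428 = -0.726203
denominator = 1 − 2.339879 = -1.339879
p = -0.726203 / -1.339879 = 0.5420

p = 0.5420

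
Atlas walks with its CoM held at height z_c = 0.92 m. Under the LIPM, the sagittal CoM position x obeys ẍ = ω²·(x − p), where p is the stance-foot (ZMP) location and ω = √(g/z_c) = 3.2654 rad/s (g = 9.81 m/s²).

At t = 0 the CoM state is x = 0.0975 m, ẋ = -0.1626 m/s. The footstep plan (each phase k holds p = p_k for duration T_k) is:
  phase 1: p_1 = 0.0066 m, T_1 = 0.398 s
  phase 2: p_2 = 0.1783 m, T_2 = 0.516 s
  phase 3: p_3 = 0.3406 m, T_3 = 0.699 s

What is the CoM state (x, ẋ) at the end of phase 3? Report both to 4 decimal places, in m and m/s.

x = -1.0174, ẋ = -4.3720

phase 1: p=0.0066, T=0.398, ωT=1.299629, cosh=1.970285, sinh=1.697652; start (x,ẋ)=(0.097500, -0.162600) → end (x,ẋ)=(0.101165, 0.183537)
phase 2: p=0.1783, T=0.516, ωT=1.684946, cosh=2.788808, sinh=2.603354; start (x,ẋ)=(0.101165, 0.183537) → end (x,ẋ)=(0.109510, -0.143878)
phase 3: p=0.3406, T=0.699, ωT=2.282515, cosh=4.951662, sinh=4.849634; start (x,ẋ)=(0.109510, -0.143878) → end (x,ẋ)=(-1.017362, -4.371978)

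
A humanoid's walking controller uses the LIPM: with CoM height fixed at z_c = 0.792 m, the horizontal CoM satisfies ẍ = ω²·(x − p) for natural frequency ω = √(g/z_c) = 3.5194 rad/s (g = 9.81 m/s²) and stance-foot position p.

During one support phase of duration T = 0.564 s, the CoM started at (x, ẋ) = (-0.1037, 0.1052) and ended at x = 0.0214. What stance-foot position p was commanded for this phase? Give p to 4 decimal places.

ωT = 3.5194·0.564 = 1.984942; cosh(ωT) = 3.708005, sinh(ωT) = 3.570617
x(T) = p + (x₀−p)·cosh(ωT) + (ẋ₀/ω)·sinh(ωT) ⇒ p·(1 − cosh) = x(T) − x₀·cosh − (ẋ₀/ω)·sinh
numerator   = 0.0214 − (-0.1037)·3.708005 − (0.1052/3.5194)·3.570617 = 0.299189
denominator = 1 − 3.708005 = -2.708005
p = 0.299189 / -2.708005 = -0.1105

p = -0.1105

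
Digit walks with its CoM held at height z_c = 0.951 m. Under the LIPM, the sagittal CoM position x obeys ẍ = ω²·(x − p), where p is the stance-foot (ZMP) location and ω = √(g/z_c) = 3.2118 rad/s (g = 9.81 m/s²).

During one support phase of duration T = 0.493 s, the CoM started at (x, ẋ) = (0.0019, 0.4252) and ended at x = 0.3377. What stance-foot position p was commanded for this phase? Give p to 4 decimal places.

ωT = 3.2118·0.493 = 1.583417; cosh(ωT) = 2.538424, sinh(ωT) = 2.333152
x(T) = p + (x₀−p)·cosh(ωT) + (ẋ₀/ω)·sinh(ωT) ⇒ p·(1 − cosh) = x(T) − x₀·cosh − (ẋ₀/ω)·sinh
numerator   = 0.3377 − (0.0019)·2.538424 − (0.4252/3.2118)·2.333152 = 0.023998
denominator = 1 − 2.538424 = -1.538424
p = 0.023998 / -1.538424 = -0.0156

p = -0.0156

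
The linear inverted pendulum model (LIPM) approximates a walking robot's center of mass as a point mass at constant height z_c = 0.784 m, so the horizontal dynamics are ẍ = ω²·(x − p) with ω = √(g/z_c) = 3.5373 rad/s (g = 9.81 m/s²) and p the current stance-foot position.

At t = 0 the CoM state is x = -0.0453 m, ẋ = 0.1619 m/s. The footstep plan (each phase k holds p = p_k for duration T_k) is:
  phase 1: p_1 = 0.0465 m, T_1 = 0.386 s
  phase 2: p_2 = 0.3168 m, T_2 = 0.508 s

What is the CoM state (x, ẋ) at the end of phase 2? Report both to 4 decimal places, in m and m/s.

x = -1.0674, ẋ = -4.7172

phase 1: p=0.0465, T=0.386, ωT=1.365398, cosh=2.086280, sinh=1.831001; start (x,ẋ)=(-0.045300, 0.161900) → end (x,ẋ)=(-0.061217, -0.256801)
phase 2: p=0.3168, T=0.508, ωT=1.796948, cosh=3.098509, sinh=2.932705; start (x,ẋ)=(-0.061217, -0.256801) → end (x,ẋ)=(-1.067397, -4.717194)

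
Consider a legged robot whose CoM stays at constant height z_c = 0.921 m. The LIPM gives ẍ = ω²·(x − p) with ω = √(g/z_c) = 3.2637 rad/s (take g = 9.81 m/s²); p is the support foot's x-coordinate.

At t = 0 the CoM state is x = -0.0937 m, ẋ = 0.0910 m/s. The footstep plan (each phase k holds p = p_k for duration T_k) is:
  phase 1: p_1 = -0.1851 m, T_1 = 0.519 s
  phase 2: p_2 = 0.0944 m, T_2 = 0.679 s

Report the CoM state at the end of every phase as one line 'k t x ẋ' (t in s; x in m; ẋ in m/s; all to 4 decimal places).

1 0.5190 0.1452 1.0399
2 1.1980 1.7739 5.5768

phase 1: p=-0.1851, T=0.519, ωT=1.693860, cosh=2.812125, sinh=2.628317; start (x,ẋ)=(-0.093700, 0.091000) → end (x,ẋ)=(0.145212, 1.039936)
phase 2: p=0.0944, T=0.679, ωT=2.216052, cosh=4.640047, sinh=4.531008; start (x,ẋ)=(0.145212, 1.039936) → end (x,ẋ)=(1.773918, 5.576755)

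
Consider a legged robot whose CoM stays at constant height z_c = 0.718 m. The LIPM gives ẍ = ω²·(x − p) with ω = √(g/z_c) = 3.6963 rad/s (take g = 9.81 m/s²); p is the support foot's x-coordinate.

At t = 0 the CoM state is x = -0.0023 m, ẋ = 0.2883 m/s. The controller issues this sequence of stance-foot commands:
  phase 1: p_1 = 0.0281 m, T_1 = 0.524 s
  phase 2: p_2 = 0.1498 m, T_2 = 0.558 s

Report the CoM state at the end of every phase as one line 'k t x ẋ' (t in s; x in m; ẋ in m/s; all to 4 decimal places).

1 0.5240 0.1854 0.6391
2 1.0820 0.9610 3.0630

phase 1: p=0.0281, T=0.524, ωT=1.936861, cosh=3.540549, sinh=3.396394; start (x,ẋ)=(-0.002300, 0.288300) → end (x,ẋ)=(0.185376, 0.639096)
phase 2: p=0.1498, T=0.558, ωT=2.062535, cosh=3.996509, sinh=3.869378; start (x,ẋ)=(0.185376, 0.639096) → end (x,ẋ)=(0.961000, 3.062968)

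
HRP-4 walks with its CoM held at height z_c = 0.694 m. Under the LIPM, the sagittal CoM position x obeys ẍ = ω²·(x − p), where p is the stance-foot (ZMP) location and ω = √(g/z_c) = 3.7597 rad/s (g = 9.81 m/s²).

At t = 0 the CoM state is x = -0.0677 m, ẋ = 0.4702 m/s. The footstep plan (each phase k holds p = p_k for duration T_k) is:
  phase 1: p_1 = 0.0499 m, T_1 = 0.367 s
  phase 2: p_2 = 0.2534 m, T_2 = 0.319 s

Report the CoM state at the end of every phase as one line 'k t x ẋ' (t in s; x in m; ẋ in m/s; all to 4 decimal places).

1 0.3670 0.0342 0.1705
2 0.6860 -0.0749 -0.9344

phase 1: p=0.0499, T=0.367, ωT=1.379810, cosh=2.112886, sinh=1.861260; start (x,ẋ)=(-0.067700, 0.470200) → end (x,ẋ)=(0.034200, 0.170540)
phase 2: p=0.2534, T=0.319, ωT=1.199344, cosh=1.809666, sinh=1.508274; start (x,ẋ)=(0.034200, 0.170540) → end (x,ẋ)=(-0.074864, -0.934390)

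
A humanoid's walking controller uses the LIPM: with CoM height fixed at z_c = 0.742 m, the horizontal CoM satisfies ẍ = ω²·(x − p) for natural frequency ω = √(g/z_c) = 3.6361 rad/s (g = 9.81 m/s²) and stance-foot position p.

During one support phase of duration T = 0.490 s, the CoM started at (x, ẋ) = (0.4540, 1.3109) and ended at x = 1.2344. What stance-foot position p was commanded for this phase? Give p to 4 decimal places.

p = 0.5806

ωT = 3.6361·0.490 = 1.781689; cosh(ωT) = 3.054117, sinh(ωT) = 2.885763
x(T) = p + (x₀−p)·cosh(ωT) + (ẋ₀/ω)·sinh(ωT) ⇒ p·(1 − cosh) = x(T) − x₀·cosh − (ẋ₀/ω)·sinh
numerator   = 1.2344 − (0.4540)·3.054117 − (1.3109/3.6361)·2.885763 = -1.192555
denominator = 1 − 3.054117 = -2.054117
p = -1.192555 / -2.054117 = 0.5806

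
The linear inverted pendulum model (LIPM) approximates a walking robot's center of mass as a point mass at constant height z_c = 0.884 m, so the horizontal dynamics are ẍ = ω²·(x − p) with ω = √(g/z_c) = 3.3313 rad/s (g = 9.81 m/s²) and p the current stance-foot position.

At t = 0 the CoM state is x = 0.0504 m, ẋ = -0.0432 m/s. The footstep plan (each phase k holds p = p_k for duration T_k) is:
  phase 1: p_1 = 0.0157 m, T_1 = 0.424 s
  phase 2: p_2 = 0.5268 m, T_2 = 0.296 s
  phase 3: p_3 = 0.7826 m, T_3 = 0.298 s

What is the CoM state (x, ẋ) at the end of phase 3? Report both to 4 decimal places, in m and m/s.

x = -1.1704, ẋ = -5.9601

phase 1: p=0.0157, T=0.424, ωT=1.412471, cosh=2.174815, sinh=1.931275; start (x,ẋ)=(0.050400, -0.043200) → end (x,ẋ)=(0.066121, 0.129296)
phase 2: p=0.5268, T=0.296, ωT=0.986065, cosh=1.526853, sinh=1.153811; start (x,ẋ)=(0.066121, 0.129296) → end (x,ẋ)=(-0.131806, -1.573291)
phase 3: p=0.7826, T=0.298, ωT=0.992727, cosh=1.534575, sinh=1.164010; start (x,ẋ)=(-0.131806, -1.573291) → end (x,ẋ)=(-1.170358, -5.960094)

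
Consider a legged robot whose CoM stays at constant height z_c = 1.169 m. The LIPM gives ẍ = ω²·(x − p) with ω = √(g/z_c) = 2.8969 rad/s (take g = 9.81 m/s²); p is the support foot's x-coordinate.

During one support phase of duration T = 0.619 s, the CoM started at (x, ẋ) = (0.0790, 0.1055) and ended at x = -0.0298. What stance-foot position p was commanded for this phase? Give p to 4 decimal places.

ωT = 2.8969·0.619 = 1.793181; cosh(ωT) = 3.087483, sinh(ωT) = 2.921053
x(T) = p + (x₀−p)·cosh(ωT) + (ẋ₀/ω)·sinh(ωT) ⇒ p·(1 − cosh) = x(T) − x₀·cosh − (ẋ₀/ω)·sinh
numerator   = -0.0298 − (0.0790)·3.087483 − (0.1055/2.8969)·2.921053 = -0.380091
denominator = 1 − 3.087483 = -2.087483
p = -0.380091 / -2.087483 = 0.1821

p = 0.1821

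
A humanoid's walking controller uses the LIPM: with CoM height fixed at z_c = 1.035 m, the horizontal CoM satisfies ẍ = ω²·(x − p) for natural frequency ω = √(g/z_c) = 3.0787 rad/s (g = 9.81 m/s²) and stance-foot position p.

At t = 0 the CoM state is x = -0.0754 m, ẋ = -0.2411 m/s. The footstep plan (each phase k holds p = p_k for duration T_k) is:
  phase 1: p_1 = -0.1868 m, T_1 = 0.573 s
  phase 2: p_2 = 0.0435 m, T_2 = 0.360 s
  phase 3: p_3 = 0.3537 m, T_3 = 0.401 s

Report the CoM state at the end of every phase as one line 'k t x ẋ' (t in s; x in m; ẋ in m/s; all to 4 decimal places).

1 0.5730 -0.0740 0.2472
2 0.9330 -0.0455 -0.0729
3 1.3340 -0.4276 -2.0690

phase 1: p=-0.1868, T=0.573, ωT=1.764095, cosh=3.003815, sinh=2.832473; start (x,ẋ)=(-0.075400, -0.241100) → end (x,ẋ)=(-0.073992, 0.247226)
phase 2: p=0.0435, T=0.360, ωT=1.108332, cosh=1.679705, sinh=1.349596; start (x,ẋ)=(-0.073992, 0.247226) → end (x,ẋ)=(-0.045477, -0.072915)
phase 3: p=0.3537, T=0.401, ωT=1.234559, cosh=1.863912, sinh=1.572949; start (x,ẋ)=(-0.045477, -0.072915) → end (x,ẋ)=(-0.427585, -2.068979)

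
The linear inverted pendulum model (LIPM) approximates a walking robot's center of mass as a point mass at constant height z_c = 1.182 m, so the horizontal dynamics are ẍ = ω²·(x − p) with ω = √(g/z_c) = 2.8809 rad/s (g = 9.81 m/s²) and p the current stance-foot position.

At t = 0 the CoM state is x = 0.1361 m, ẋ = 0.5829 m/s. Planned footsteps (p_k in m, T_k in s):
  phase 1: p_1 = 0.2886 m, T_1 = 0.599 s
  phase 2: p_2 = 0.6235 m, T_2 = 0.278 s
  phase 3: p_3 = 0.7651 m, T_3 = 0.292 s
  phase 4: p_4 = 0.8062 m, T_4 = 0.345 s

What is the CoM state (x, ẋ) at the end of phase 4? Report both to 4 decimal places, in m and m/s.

x = -0.1102, ẋ = -2.4488

phase 1: p=0.2886, T=0.599, ωT=1.725659, cosh=2.897139, sinh=2.719083; start (x,ẋ)=(0.136100, 0.582900) → end (x,ẋ)=(0.396945, 0.494148)
phase 2: p=0.6235, T=0.278, ωT=0.800890, cosh=1.338226, sinh=0.889297; start (x,ẋ)=(0.396945, 0.494148) → end (x,ẋ)=(0.472856, 0.080854)
phase 3: p=0.7651, T=0.292, ωT=0.841223, cosh=1.375192, sinh=0.944009; start (x,ẋ)=(0.472856, 0.080854) → end (x,ẋ)=(0.389702, -0.683596)
phase 4: p=0.8062, T=0.345, ωT=0.993910, cosh=1.535953, sinh=1.165826; start (x,ẋ)=(0.389702, -0.683596) → end (x,ẋ)=(-0.110154, -2.448832)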